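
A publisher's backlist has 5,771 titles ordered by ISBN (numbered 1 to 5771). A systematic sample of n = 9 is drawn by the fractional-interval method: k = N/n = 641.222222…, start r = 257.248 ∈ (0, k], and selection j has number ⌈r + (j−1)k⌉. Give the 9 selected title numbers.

258, 899, 1540, 2181, 2823, 3464, 4105, 4746, 5388

j=1: r + 0k = 257.248 → ⌈·⌉ = 258
j=2: r + 1k = 898.470222… → ⌈·⌉ = 899
j=3: r + 2k = 1539.692444… → ⌈·⌉ = 1540
j=4: r + 3k = 2180.914666… → ⌈·⌉ = 2181
j=5: r + 4k = 2822.136888… → ⌈·⌉ = 2823
j=6: r + 5k = 3463.359111… → ⌈·⌉ = 3464
j=7: r + 6k = 4104.581333… → ⌈·⌉ = 4105
j=8: r + 7k = 4745.803555… → ⌈·⌉ = 4746
j=9: r + 8k = 5387.025777… → ⌈·⌉ = 5388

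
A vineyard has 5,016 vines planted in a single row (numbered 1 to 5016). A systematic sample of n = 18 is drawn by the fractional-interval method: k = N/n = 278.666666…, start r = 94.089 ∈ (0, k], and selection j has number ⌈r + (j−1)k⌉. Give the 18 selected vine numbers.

95, 373, 652, 931, 1209, 1488, 1767, 2045, 2324, 2603, 2881, 3160, 3439, 3717, 3996, 4275, 4553, 4832

j=1: r + 0k = 94.089 → ⌈·⌉ = 95
j=2: r + 1k = 372.755666… → ⌈·⌉ = 373
j=3: r + 2k = 651.422333… → ⌈·⌉ = 652
j=4: r + 3k = 930.089 → ⌈·⌉ = 931
j=5: r + 4k = 1208.755666… → ⌈·⌉ = 1209
j=6: r + 5k = 1487.422333… → ⌈·⌉ = 1488
j=7: r + 6k = 1766.089 → ⌈·⌉ = 1767
j=8: r + 7k = 2044.755666… → ⌈·⌉ = 2045
j=9: r + 8k = 2323.422333… → ⌈·⌉ = 2324
j=10: r + 9k = 2602.089 → ⌈·⌉ = 2603
j=11: r + 10k = 2880.755666… → ⌈·⌉ = 2881
j=12: r + 11k = 3159.422333… → ⌈·⌉ = 3160
j=13: r + 12k = 3438.089 → ⌈·⌉ = 3439
j=14: r + 13k = 3716.755666… → ⌈·⌉ = 3717
j=15: r + 14k = 3995.422333… → ⌈·⌉ = 3996
j=16: r + 15k = 4274.089 → ⌈·⌉ = 4275
j=17: r + 16k = 4552.755666… → ⌈·⌉ = 4553
j=18: r + 17k = 4831.422333… → ⌈·⌉ = 4832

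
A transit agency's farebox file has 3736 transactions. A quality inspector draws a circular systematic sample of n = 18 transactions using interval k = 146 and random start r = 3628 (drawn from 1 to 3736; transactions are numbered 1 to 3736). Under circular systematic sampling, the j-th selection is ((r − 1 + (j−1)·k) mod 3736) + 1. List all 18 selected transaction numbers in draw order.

3628, 38, 184, 330, 476, 622, 768, 914, 1060, 1206, 1352, 1498, 1644, 1790, 1936, 2082, 2228, 2374

Selection 1: 3628
Selection 2: 3628 + 146 = 3774 → 3774 − 3736 = 38
Selection 3: 38 + 146 = 184
Selection 4: 184 + 146 = 330
Selection 5: 330 + 146 = 476
Selection 6: 476 + 146 = 622
Selection 7: 622 + 146 = 768
Selection 8: 768 + 146 = 914
Selection 9: 914 + 146 = 1060
Selection 10: 1060 + 146 = 1206
Selection 11: 1206 + 146 = 1352
Selection 12: 1352 + 146 = 1498
Selection 13: 1498 + 146 = 1644
Selection 14: 1644 + 146 = 1790
Selection 15: 1790 + 146 = 1936
Selection 16: 1936 + 146 = 2082
Selection 17: 2082 + 146 = 2228
Selection 18: 2228 + 146 = 2374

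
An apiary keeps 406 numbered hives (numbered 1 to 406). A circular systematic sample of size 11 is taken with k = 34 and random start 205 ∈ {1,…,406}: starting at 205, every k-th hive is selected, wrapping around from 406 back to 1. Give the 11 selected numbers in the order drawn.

205, 239, 273, 307, 341, 375, 3, 37, 71, 105, 139

Selection 1: 205
Selection 2: 205 + 34 = 239
Selection 3: 239 + 34 = 273
Selection 4: 273 + 34 = 307
Selection 5: 307 + 34 = 341
Selection 6: 341 + 34 = 375
Selection 7: 375 + 34 = 409 → 409 − 406 = 3
Selection 8: 3 + 34 = 37
Selection 9: 37 + 34 = 71
Selection 10: 71 + 34 = 105
Selection 11: 105 + 34 = 139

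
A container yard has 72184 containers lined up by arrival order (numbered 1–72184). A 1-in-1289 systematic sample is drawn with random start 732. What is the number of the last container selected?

k = 1289
56th selection = r + (56−1)·k = 732 + 55×1289 = 732 + 70895 = 71627

71627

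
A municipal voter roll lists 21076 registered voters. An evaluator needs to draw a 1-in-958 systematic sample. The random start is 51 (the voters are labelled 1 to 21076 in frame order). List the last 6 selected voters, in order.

17th selection = 51 + 16×958 = 15379
18th: 15379 + 958 = 16337
19th: 16337 + 958 = 17295
20th: 17295 + 958 = 18253
21st: 18253 + 958 = 19211
22nd: 19211 + 958 = 20169

15379, 16337, 17295, 18253, 19211, 20169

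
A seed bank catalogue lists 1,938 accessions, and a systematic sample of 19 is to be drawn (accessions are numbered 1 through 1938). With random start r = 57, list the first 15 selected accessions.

57, 159, 261, 363, 465, 567, 669, 771, 873, 975, 1077, 1179, 1281, 1383, 1485

k = N/n = 1938/19 = 102
accession 1: 57
accession 2: 57 + 102 = 159
accession 3: 159 + 102 = 261
accession 4: 261 + 102 = 363
accession 5: 363 + 102 = 465
accession 6: 465 + 102 = 567
accession 7: 567 + 102 = 669
accession 8: 669 + 102 = 771
accession 9: 771 + 102 = 873
accession 10: 873 + 102 = 975
accession 11: 975 + 102 = 1077
accession 12: 1077 + 102 = 1179
accession 13: 1179 + 102 = 1281
accession 14: 1281 + 102 = 1383
accession 15: 1383 + 102 = 1485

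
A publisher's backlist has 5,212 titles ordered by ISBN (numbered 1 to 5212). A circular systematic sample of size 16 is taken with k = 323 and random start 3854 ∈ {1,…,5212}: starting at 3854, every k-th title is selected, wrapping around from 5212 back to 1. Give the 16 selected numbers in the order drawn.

3854, 4177, 4500, 4823, 5146, 257, 580, 903, 1226, 1549, 1872, 2195, 2518, 2841, 3164, 3487

Selection 1: 3854
Selection 2: 3854 + 323 = 4177
Selection 3: 4177 + 323 = 4500
Selection 4: 4500 + 323 = 4823
Selection 5: 4823 + 323 = 5146
Selection 6: 5146 + 323 = 5469 → 5469 − 5212 = 257
Selection 7: 257 + 323 = 580
Selection 8: 580 + 323 = 903
Selection 9: 903 + 323 = 1226
Selection 10: 1226 + 323 = 1549
Selection 11: 1549 + 323 = 1872
Selection 12: 1872 + 323 = 2195
Selection 13: 2195 + 323 = 2518
Selection 14: 2518 + 323 = 2841
Selection 15: 2841 + 323 = 3164
Selection 16: 3164 + 323 = 3487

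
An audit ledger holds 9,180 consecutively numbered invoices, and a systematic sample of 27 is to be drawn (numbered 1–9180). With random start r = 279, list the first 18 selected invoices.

k = N/n = 9180/27 = 340
invoice 1: 279
invoice 2: 279 + 340 = 619
invoice 3: 619 + 340 = 959
invoice 4: 959 + 340 = 1299
invoice 5: 1299 + 340 = 1639
invoice 6: 1639 + 340 = 1979
invoice 7: 1979 + 340 = 2319
invoice 8: 2319 + 340 = 2659
invoice 9: 2659 + 340 = 2999
invoice 10: 2999 + 340 = 3339
invoice 11: 3339 + 340 = 3679
invoice 12: 3679 + 340 = 4019
invoice 13: 4019 + 340 = 4359
invoice 14: 4359 + 340 = 4699
invoice 15: 4699 + 340 = 5039
invoice 16: 5039 + 340 = 5379
invoice 17: 5379 + 340 = 5719
invoice 18: 5719 + 340 = 6059

279, 619, 959, 1299, 1639, 1979, 2319, 2659, 2999, 3339, 3679, 4019, 4359, 4699, 5039, 5379, 5719, 6059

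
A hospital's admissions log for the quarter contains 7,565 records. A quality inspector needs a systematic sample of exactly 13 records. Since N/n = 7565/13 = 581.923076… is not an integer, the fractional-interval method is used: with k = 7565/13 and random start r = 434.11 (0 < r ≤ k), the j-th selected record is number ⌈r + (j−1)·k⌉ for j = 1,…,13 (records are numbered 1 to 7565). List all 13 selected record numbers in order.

435, 1017, 1598, 2180, 2762, 3344, 3926, 4508, 5090, 5672, 6254, 6836, 7418

j=1: r + 0k = 434.11 → ⌈·⌉ = 435
j=2: r + 1k = 1016.033076… → ⌈·⌉ = 1017
j=3: r + 2k = 1597.956153… → ⌈·⌉ = 1598
j=4: r + 3k = 2179.879230… → ⌈·⌉ = 2180
j=5: r + 4k = 2761.802307… → ⌈·⌉ = 2762
j=6: r + 5k = 3343.725384… → ⌈·⌉ = 3344
j=7: r + 6k = 3925.648461… → ⌈·⌉ = 3926
j=8: r + 7k = 4507.571538… → ⌈·⌉ = 4508
j=9: r + 8k = 5089.494615… → ⌈·⌉ = 5090
j=10: r + 9k = 5671.417692… → ⌈·⌉ = 5672
j=11: r + 10k = 6253.340769… → ⌈·⌉ = 6254
j=12: r + 11k = 6835.263846… → ⌈·⌉ = 6836
j=13: r + 12k = 7417.186923… → ⌈·⌉ = 7418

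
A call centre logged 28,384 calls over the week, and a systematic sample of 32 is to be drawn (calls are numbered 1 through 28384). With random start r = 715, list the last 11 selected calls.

19342, 20229, 21116, 22003, 22890, 23777, 24664, 25551, 26438, 27325, 28212

k = N/n = 28384/32 = 887
22nd selection = 715 + 21×887 = 19342
23rd: 19342 + 887 = 20229
24th: 20229 + 887 = 21116
25th: 21116 + 887 = 22003
26th: 22003 + 887 = 22890
27th: 22890 + 887 = 23777
28th: 23777 + 887 = 24664
29th: 24664 + 887 = 25551
30th: 25551 + 887 = 26438
31st: 26438 + 887 = 27325
32nd: 27325 + 887 = 28212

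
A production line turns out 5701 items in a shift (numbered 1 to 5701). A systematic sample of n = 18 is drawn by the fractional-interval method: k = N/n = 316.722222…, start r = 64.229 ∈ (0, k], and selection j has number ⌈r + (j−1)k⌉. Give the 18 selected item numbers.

65, 381, 698, 1015, 1332, 1648, 1965, 2282, 2599, 2915, 3232, 3549, 3865, 4182, 4499, 4816, 5132, 5449

j=1: r + 0k = 64.229 → ⌈·⌉ = 65
j=2: r + 1k = 380.951222… → ⌈·⌉ = 381
j=3: r + 2k = 697.673444… → ⌈·⌉ = 698
j=4: r + 3k = 1014.395666… → ⌈·⌉ = 1015
j=5: r + 4k = 1331.117888… → ⌈·⌉ = 1332
j=6: r + 5k = 1647.840111… → ⌈·⌉ = 1648
j=7: r + 6k = 1964.562333… → ⌈·⌉ = 1965
j=8: r + 7k = 2281.284555… → ⌈·⌉ = 2282
j=9: r + 8k = 2598.006777… → ⌈·⌉ = 2599
j=10: r + 9k = 2914.729 → ⌈·⌉ = 2915
j=11: r + 10k = 3231.451222… → ⌈·⌉ = 3232
j=12: r + 11k = 3548.173444… → ⌈·⌉ = 3549
j=13: r + 12k = 3864.895666… → ⌈·⌉ = 3865
j=14: r + 13k = 4181.617888… → ⌈·⌉ = 4182
j=15: r + 14k = 4498.340111… → ⌈·⌉ = 4499
j=16: r + 15k = 4815.062333… → ⌈·⌉ = 4816
j=17: r + 16k = 5131.784555… → ⌈·⌉ = 5132
j=18: r + 17k = 5448.506777… → ⌈·⌉ = 5449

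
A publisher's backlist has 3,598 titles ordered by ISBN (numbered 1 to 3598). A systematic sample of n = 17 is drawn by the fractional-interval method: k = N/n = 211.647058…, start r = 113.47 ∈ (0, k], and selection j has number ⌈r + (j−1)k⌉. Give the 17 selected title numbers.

j=1: r + 0k = 113.47 → ⌈·⌉ = 114
j=2: r + 1k = 325.117058… → ⌈·⌉ = 326
j=3: r + 2k = 536.764117… → ⌈·⌉ = 537
j=4: r + 3k = 748.411176… → ⌈·⌉ = 749
j=5: r + 4k = 960.058235… → ⌈·⌉ = 961
j=6: r + 5k = 1171.705294… → ⌈·⌉ = 1172
j=7: r + 6k = 1383.352352… → ⌈·⌉ = 1384
j=8: r + 7k = 1594.999411… → ⌈·⌉ = 1595
j=9: r + 8k = 1806.646470… → ⌈·⌉ = 1807
j=10: r + 9k = 2018.293529… → ⌈·⌉ = 2019
j=11: r + 10k = 2229.940588… → ⌈·⌉ = 2230
j=12: r + 11k = 2441.587647… → ⌈·⌉ = 2442
j=13: r + 12k = 2653.234705… → ⌈·⌉ = 2654
j=14: r + 13k = 2864.881764… → ⌈·⌉ = 2865
j=15: r + 14k = 3076.528823… → ⌈·⌉ = 3077
j=16: r + 15k = 3288.175882… → ⌈·⌉ = 3289
j=17: r + 16k = 3499.822941… → ⌈·⌉ = 3500

114, 326, 537, 749, 961, 1172, 1384, 1595, 1807, 2019, 2230, 2442, 2654, 2865, 3077, 3289, 3500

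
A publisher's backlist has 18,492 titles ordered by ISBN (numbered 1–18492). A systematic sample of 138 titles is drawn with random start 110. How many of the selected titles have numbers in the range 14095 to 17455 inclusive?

25

k = 18492/138 = 134
First selection ≥ 14095: 110 + ⌈(14095−110)/134⌉·134 = 110 + 105×134 = 14180
Last selection ≤ 17455: 110 + ⌊(17455−110)/134⌋·134 = 110 + 129×134 = 17396
Count = 129 − 105 + 1 = 25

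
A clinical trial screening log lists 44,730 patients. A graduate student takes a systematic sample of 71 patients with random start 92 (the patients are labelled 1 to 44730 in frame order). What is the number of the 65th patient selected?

40412

k = 44730/71 = 630
65th selection = r + (65−1)·k = 92 + 64×630 = 92 + 40320 = 40412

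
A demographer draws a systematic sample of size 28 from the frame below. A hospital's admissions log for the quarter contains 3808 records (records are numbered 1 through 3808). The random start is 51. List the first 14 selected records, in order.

k = N/n = 3808/28 = 136
record 1: 51
record 2: 51 + 136 = 187
record 3: 187 + 136 = 323
record 4: 323 + 136 = 459
record 5: 459 + 136 = 595
record 6: 595 + 136 = 731
record 7: 731 + 136 = 867
record 8: 867 + 136 = 1003
record 9: 1003 + 136 = 1139
record 10: 1139 + 136 = 1275
record 11: 1275 + 136 = 1411
record 12: 1411 + 136 = 1547
record 13: 1547 + 136 = 1683
record 14: 1683 + 136 = 1819

51, 187, 323, 459, 595, 731, 867, 1003, 1139, 1275, 1411, 1547, 1683, 1819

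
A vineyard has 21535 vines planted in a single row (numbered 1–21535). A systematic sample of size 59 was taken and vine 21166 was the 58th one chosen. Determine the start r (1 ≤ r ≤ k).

361

k = 21535/59 = 365
r = 21166 − (58−1)×365 = 21166 − 20805 = 361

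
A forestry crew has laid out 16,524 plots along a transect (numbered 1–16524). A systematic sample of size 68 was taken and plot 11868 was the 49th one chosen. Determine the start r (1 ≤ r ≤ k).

k = 16524/68 = 243
r = 11868 − (49−1)×243 = 11868 − 11664 = 204

204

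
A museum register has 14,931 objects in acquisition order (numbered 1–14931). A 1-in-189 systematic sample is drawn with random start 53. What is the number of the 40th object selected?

k = 189
40th selection = r + (40−1)·k = 53 + 39×189 = 53 + 7371 = 7424

7424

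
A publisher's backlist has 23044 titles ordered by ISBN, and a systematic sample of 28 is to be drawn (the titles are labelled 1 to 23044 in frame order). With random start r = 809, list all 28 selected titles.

k = N/n = 23044/28 = 823
title 1: 809
title 2: 809 + 823 = 1632
title 3: 1632 + 823 = 2455
title 4: 2455 + 823 = 3278
title 5: 3278 + 823 = 4101
title 6: 4101 + 823 = 4924
title 7: 4924 + 823 = 5747
title 8: 5747 + 823 = 6570
title 9: 6570 + 823 = 7393
title 10: 7393 + 823 = 8216
title 11: 8216 + 823 = 9039
title 12: 9039 + 823 = 9862
title 13: 9862 + 823 = 10685
title 14: 10685 + 823 = 11508
title 15: 11508 + 823 = 12331
title 16: 12331 + 823 = 13154
title 17: 13154 + 823 = 13977
title 18: 13977 + 823 = 14800
title 19: 14800 + 823 = 15623
title 20: 15623 + 823 = 16446
title 21: 16446 + 823 = 17269
title 22: 17269 + 823 = 18092
title 23: 18092 + 823 = 18915
title 24: 18915 + 823 = 19738
title 25: 19738 + 823 = 20561
title 26: 20561 + 823 = 21384
title 27: 21384 + 823 = 22207
title 28: 22207 + 823 = 23030

809, 1632, 2455, 3278, 4101, 4924, 5747, 6570, 7393, 8216, 9039, 9862, 10685, 11508, 12331, 13154, 13977, 14800, 15623, 16446, 17269, 18092, 18915, 19738, 20561, 21384, 22207, 23030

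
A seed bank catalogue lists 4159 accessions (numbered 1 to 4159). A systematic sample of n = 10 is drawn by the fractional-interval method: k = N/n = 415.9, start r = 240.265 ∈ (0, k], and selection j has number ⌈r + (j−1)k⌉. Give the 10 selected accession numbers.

j=1: r + 0k = 240.265 → ⌈·⌉ = 241
j=2: r + 1k = 656.165 → ⌈·⌉ = 657
j=3: r + 2k = 1072.065 → ⌈·⌉ = 1073
j=4: r + 3k = 1487.965 → ⌈·⌉ = 1488
j=5: r + 4k = 1903.865 → ⌈·⌉ = 1904
j=6: r + 5k = 2319.765 → ⌈·⌉ = 2320
j=7: r + 6k = 2735.665 → ⌈·⌉ = 2736
j=8: r + 7k = 3151.565 → ⌈·⌉ = 3152
j=9: r + 8k = 3567.465 → ⌈·⌉ = 3568
j=10: r + 9k = 3983.365 → ⌈·⌉ = 3984

241, 657, 1073, 1488, 1904, 2320, 2736, 3152, 3568, 3984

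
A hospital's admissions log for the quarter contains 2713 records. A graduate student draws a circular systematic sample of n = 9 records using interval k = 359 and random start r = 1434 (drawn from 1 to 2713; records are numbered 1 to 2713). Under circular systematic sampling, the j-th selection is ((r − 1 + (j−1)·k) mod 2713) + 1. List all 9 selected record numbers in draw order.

1434, 1793, 2152, 2511, 157, 516, 875, 1234, 1593

Selection 1: 1434
Selection 2: 1434 + 359 = 1793
Selection 3: 1793 + 359 = 2152
Selection 4: 2152 + 359 = 2511
Selection 5: 2511 + 359 = 2870 → 2870 − 2713 = 157
Selection 6: 157 + 359 = 516
Selection 7: 516 + 359 = 875
Selection 8: 875 + 359 = 1234
Selection 9: 1234 + 359 = 1593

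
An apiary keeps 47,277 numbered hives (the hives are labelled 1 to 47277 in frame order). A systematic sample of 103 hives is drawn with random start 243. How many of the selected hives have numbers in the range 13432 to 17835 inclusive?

k = 47277/103 = 459
First selection ≥ 13432: 243 + ⌈(13432−243)/459⌉·459 = 243 + 29×459 = 13554
Last selection ≤ 17835: 243 + ⌊(17835−243)/459⌋·459 = 243 + 38×459 = 17685
Count = 38 − 29 + 1 = 10

10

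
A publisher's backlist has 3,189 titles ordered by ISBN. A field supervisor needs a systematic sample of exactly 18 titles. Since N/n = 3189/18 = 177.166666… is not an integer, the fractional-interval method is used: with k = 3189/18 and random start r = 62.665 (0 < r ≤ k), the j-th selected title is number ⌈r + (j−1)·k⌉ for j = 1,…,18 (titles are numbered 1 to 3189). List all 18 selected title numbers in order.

j=1: r + 0k = 62.665 → ⌈·⌉ = 63
j=2: r + 1k = 239.831666… → ⌈·⌉ = 240
j=3: r + 2k = 416.998333… → ⌈·⌉ = 417
j=4: r + 3k = 594.165 → ⌈·⌉ = 595
j=5: r + 4k = 771.331666… → ⌈·⌉ = 772
j=6: r + 5k = 948.498333… → ⌈·⌉ = 949
j=7: r + 6k = 1125.665 → ⌈·⌉ = 1126
j=8: r + 7k = 1302.831666… → ⌈·⌉ = 1303
j=9: r + 8k = 1479.998333… → ⌈·⌉ = 1480
j=10: r + 9k = 1657.165 → ⌈·⌉ = 1658
j=11: r + 10k = 1834.331666… → ⌈·⌉ = 1835
j=12: r + 11k = 2011.498333… → ⌈·⌉ = 2012
j=13: r + 12k = 2188.665 → ⌈·⌉ = 2189
j=14: r + 13k = 2365.831666… → ⌈·⌉ = 2366
j=15: r + 14k = 2542.998333… → ⌈·⌉ = 2543
j=16: r + 15k = 2720.165 → ⌈·⌉ = 2721
j=17: r + 16k = 2897.331666… → ⌈·⌉ = 2898
j=18: r + 17k = 3074.498333… → ⌈·⌉ = 3075

63, 240, 417, 595, 772, 949, 1126, 1303, 1480, 1658, 1835, 2012, 2189, 2366, 2543, 2721, 2898, 3075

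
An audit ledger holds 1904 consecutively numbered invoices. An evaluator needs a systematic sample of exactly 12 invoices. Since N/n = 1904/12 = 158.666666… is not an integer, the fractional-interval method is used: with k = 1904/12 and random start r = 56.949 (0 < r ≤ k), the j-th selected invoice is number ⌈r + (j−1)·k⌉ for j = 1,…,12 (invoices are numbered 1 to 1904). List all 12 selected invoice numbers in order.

j=1: r + 0k = 56.949 → ⌈·⌉ = 57
j=2: r + 1k = 215.615666… → ⌈·⌉ = 216
j=3: r + 2k = 374.282333… → ⌈·⌉ = 375
j=4: r + 3k = 532.949 → ⌈·⌉ = 533
j=5: r + 4k = 691.615666… → ⌈·⌉ = 692
j=6: r + 5k = 850.282333… → ⌈·⌉ = 851
j=7: r + 6k = 1008.949 → ⌈·⌉ = 1009
j=8: r + 7k = 1167.615666… → ⌈·⌉ = 1168
j=9: r + 8k = 1326.282333… → ⌈·⌉ = 1327
j=10: r + 9k = 1484.949 → ⌈·⌉ = 1485
j=11: r + 10k = 1643.615666… → ⌈·⌉ = 1644
j=12: r + 11k = 1802.282333… → ⌈·⌉ = 1803

57, 216, 375, 533, 692, 851, 1009, 1168, 1327, 1485, 1644, 1803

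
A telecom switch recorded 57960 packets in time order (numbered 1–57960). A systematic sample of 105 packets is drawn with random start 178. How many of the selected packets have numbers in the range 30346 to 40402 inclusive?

k = 57960/105 = 552
First selection ≥ 30346: 178 + ⌈(30346−178)/552⌉·552 = 178 + 55×552 = 30538
Last selection ≤ 40402: 178 + ⌊(40402−178)/552⌋·552 = 178 + 72×552 = 39922
Count = 72 − 55 + 1 = 18

18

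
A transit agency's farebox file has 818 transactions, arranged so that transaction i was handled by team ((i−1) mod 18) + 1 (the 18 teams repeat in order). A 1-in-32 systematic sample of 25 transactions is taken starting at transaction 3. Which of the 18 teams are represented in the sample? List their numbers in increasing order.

Consecutive selections differ by k = 32, so their team numbers differ by 32 mod 18 = 14.
gcd(32, 18) = 2, so the sample visits 18/2 = 9 distinct residues mod 18.
Start 3 is team 3; the teams hit are 1, 3, 5, 7, 9, 11, 13, 15, 17.

1, 3, 5, 7, 9, 11, 13, 15, 17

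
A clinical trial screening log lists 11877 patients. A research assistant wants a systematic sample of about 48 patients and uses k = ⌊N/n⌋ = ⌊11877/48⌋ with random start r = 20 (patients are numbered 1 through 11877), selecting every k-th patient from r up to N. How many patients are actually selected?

49

k = ⌊11877/48⌋ = 247
Achieved size = ⌊(11877 − 20)/247⌋ + 1 = ⌊11857/247⌋ + 1 = 48 + 1 = 49
(last selection: 20 + 48×247 = 11876 ≤ 11877; next would be 12123 > 11877)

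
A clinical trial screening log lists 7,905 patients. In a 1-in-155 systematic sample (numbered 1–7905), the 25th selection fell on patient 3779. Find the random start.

k = 155
r = 3779 − (25−1)×155 = 3779 − 3720 = 59

59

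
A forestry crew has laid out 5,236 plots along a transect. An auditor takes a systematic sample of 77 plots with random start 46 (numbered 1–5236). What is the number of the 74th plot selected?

k = 5236/77 = 68
74th selection = r + (74−1)·k = 46 + 73×68 = 46 + 4964 = 5010

5010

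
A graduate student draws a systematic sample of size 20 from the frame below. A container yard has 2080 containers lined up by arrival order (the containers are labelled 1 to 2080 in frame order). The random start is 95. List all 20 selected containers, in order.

95, 199, 303, 407, 511, 615, 719, 823, 927, 1031, 1135, 1239, 1343, 1447, 1551, 1655, 1759, 1863, 1967, 2071

k = N/n = 2080/20 = 104
container 1: 95
container 2: 95 + 104 = 199
container 3: 199 + 104 = 303
container 4: 303 + 104 = 407
container 5: 407 + 104 = 511
container 6: 511 + 104 = 615
container 7: 615 + 104 = 719
container 8: 719 + 104 = 823
container 9: 823 + 104 = 927
container 10: 927 + 104 = 1031
container 11: 1031 + 104 = 1135
container 12: 1135 + 104 = 1239
container 13: 1239 + 104 = 1343
container 14: 1343 + 104 = 1447
container 15: 1447 + 104 = 1551
container 16: 1551 + 104 = 1655
container 17: 1655 + 104 = 1759
container 18: 1759 + 104 = 1863
container 19: 1863 + 104 = 1967
container 20: 1967 + 104 = 2071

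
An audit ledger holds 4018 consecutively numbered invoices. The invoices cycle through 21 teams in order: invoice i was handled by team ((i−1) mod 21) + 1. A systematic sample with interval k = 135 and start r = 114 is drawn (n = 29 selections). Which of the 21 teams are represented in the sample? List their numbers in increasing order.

Consecutive selections differ by k = 135, so their team numbers differ by 135 mod 21 = 9.
gcd(135, 21) = 3, so the sample visits 21/3 = 7 distinct residues mod 21.
Start 114 is team 9; the teams hit are 3, 6, 9, 12, 15, 18, 21.

3, 6, 9, 12, 15, 18, 21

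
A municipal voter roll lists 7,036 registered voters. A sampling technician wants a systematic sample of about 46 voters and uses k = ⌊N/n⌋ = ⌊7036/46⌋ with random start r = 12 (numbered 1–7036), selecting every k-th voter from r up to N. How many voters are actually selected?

k = ⌊7036/46⌋ = 152
Achieved size = ⌊(7036 − 12)/152⌋ + 1 = ⌊7024/152⌋ + 1 = 46 + 1 = 47
(last selection: 12 + 46×152 = 7004 ≤ 7036; next would be 7156 > 7036)

47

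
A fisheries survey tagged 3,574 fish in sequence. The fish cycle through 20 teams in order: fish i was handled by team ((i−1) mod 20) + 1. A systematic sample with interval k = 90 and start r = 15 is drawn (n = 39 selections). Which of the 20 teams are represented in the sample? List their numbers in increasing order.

Consecutive selections differ by k = 90, so their team numbers differ by 90 mod 20 = 10.
gcd(90, 20) = 10, so the sample visits 20/10 = 2 distinct residues mod 20.
Start 15 is team 15; the teams hit are 5, 15.

5, 15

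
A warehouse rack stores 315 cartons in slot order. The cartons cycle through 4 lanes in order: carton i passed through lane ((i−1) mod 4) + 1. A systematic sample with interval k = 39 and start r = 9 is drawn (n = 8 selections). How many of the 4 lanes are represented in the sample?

Consecutive selections differ by k = 39, so their lane numbers differ by 39 mod 4 = 3.
gcd(39, 4) = 1, so the sample visits 4/1 = 4 distinct residues mod 4.
Start 9 is lane 1; the lanes hit are 1, 2, 3, 4.

4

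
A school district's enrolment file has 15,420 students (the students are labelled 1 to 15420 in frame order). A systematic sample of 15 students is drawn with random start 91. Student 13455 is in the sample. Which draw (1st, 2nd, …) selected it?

14

k = 15420/15 = 1028
position = (13455 − 91)/1028 + 1 = 13364/1028 + 1 = 13 + 1 = 14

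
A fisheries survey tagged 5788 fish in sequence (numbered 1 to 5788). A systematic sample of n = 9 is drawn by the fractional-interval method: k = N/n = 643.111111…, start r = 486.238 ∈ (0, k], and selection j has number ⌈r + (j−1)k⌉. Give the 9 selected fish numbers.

487, 1130, 1773, 2416, 3059, 3702, 4345, 4989, 5632

j=1: r + 0k = 486.238 → ⌈·⌉ = 487
j=2: r + 1k = 1129.349111… → ⌈·⌉ = 1130
j=3: r + 2k = 1772.460222… → ⌈·⌉ = 1773
j=4: r + 3k = 2415.571333… → ⌈·⌉ = 2416
j=5: r + 4k = 3058.682444… → ⌈·⌉ = 3059
j=6: r + 5k = 3701.793555… → ⌈·⌉ = 3702
j=7: r + 6k = 4344.904666… → ⌈·⌉ = 4345
j=8: r + 7k = 4988.015777… → ⌈·⌉ = 4989
j=9: r + 8k = 5631.126888… → ⌈·⌉ = 5632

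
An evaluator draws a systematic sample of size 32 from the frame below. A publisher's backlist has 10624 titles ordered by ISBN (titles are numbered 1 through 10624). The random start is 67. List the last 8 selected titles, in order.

k = N/n = 10624/32 = 332
25th selection = 67 + 24×332 = 8035
26th: 8035 + 332 = 8367
27th: 8367 + 332 = 8699
28th: 8699 + 332 = 9031
29th: 9031 + 332 = 9363
30th: 9363 + 332 = 9695
31st: 9695 + 332 = 10027
32nd: 10027 + 332 = 10359

8035, 8367, 8699, 9031, 9363, 9695, 10027, 10359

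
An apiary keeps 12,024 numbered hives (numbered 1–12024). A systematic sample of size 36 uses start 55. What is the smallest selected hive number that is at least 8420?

k = 12024/36 = 334
Steps past start: ⌈(8420 − 55)/334⌉ = ⌈8365/334⌉ = 26
Selected hive: 55 + 26×334 = 8739

8739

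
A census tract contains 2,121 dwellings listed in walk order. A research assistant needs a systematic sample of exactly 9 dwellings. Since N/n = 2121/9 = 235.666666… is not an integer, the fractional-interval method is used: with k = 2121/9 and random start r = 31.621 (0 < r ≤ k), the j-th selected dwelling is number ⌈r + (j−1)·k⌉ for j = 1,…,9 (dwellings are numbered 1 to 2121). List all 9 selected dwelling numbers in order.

j=1: r + 0k = 31.621 → ⌈·⌉ = 32
j=2: r + 1k = 267.287666… → ⌈·⌉ = 268
j=3: r + 2k = 502.954333… → ⌈·⌉ = 503
j=4: r + 3k = 738.621 → ⌈·⌉ = 739
j=5: r + 4k = 974.287666… → ⌈·⌉ = 975
j=6: r + 5k = 1209.954333… → ⌈·⌉ = 1210
j=7: r + 6k = 1445.621 → ⌈·⌉ = 1446
j=8: r + 7k = 1681.287666… → ⌈·⌉ = 1682
j=9: r + 8k = 1916.954333… → ⌈·⌉ = 1917

32, 268, 503, 739, 975, 1210, 1446, 1682, 1917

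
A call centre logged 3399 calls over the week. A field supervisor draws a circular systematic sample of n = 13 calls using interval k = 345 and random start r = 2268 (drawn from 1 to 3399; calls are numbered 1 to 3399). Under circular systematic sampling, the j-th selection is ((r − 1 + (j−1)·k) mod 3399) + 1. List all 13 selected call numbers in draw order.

Selection 1: 2268
Selection 2: 2268 + 345 = 2613
Selection 3: 2613 + 345 = 2958
Selection 4: 2958 + 345 = 3303
Selection 5: 3303 + 345 = 3648 → 3648 − 3399 = 249
Selection 6: 249 + 345 = 594
Selection 7: 594 + 345 = 939
Selection 8: 939 + 345 = 1284
Selection 9: 1284 + 345 = 1629
Selection 10: 1629 + 345 = 1974
Selection 11: 1974 + 345 = 2319
Selection 12: 2319 + 345 = 2664
Selection 13: 2664 + 345 = 3009

2268, 2613, 2958, 3303, 249, 594, 939, 1284, 1629, 1974, 2319, 2664, 3009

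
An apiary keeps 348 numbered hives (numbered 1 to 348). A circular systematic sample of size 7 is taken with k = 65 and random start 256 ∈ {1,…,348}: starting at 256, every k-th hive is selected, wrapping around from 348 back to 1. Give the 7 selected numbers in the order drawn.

256, 321, 38, 103, 168, 233, 298

Selection 1: 256
Selection 2: 256 + 65 = 321
Selection 3: 321 + 65 = 386 → 386 − 348 = 38
Selection 4: 38 + 65 = 103
Selection 5: 103 + 65 = 168
Selection 6: 168 + 65 = 233
Selection 7: 233 + 65 = 298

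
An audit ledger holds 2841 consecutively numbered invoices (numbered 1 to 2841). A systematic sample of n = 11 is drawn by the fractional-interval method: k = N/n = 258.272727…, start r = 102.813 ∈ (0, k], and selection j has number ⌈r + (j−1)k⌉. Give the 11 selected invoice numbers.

103, 362, 620, 878, 1136, 1395, 1653, 1911, 2169, 2428, 2686

j=1: r + 0k = 102.813 → ⌈·⌉ = 103
j=2: r + 1k = 361.085727… → ⌈·⌉ = 362
j=3: r + 2k = 619.358454… → ⌈·⌉ = 620
j=4: r + 3k = 877.631181… → ⌈·⌉ = 878
j=5: r + 4k = 1135.903909… → ⌈·⌉ = 1136
j=6: r + 5k = 1394.176636… → ⌈·⌉ = 1395
j=7: r + 6k = 1652.449363… → ⌈·⌉ = 1653
j=8: r + 7k = 1910.722090… → ⌈·⌉ = 1911
j=9: r + 8k = 2168.994818… → ⌈·⌉ = 2169
j=10: r + 9k = 2427.267545… → ⌈·⌉ = 2428
j=11: r + 10k = 2685.540272… → ⌈·⌉ = 2686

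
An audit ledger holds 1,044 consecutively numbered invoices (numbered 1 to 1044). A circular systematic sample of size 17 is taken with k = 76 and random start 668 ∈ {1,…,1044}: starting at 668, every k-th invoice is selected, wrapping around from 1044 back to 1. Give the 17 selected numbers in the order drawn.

Selection 1: 668
Selection 2: 668 + 76 = 744
Selection 3: 744 + 76 = 820
Selection 4: 820 + 76 = 896
Selection 5: 896 + 76 = 972
Selection 6: 972 + 76 = 1048 → 1048 − 1044 = 4
Selection 7: 4 + 76 = 80
Selection 8: 80 + 76 = 156
Selection 9: 156 + 76 = 232
Selection 10: 232 + 76 = 308
Selection 11: 308 + 76 = 384
Selection 12: 384 + 76 = 460
Selection 13: 460 + 76 = 536
Selection 14: 536 + 76 = 612
Selection 15: 612 + 76 = 688
Selection 16: 688 + 76 = 764
Selection 17: 764 + 76 = 840

668, 744, 820, 896, 972, 4, 80, 156, 232, 308, 384, 460, 536, 612, 688, 764, 840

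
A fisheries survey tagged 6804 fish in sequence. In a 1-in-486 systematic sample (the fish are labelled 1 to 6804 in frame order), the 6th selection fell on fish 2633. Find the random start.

k = 486
r = 2633 − (6−1)×486 = 2633 − 2430 = 203

203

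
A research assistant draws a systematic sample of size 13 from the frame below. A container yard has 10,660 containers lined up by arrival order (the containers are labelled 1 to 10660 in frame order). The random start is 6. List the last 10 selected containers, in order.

2466, 3286, 4106, 4926, 5746, 6566, 7386, 8206, 9026, 9846

k = N/n = 10660/13 = 820
4th selection = 6 + 3×820 = 2466
5th: 2466 + 820 = 3286
6th: 3286 + 820 = 4106
7th: 4106 + 820 = 4926
8th: 4926 + 820 = 5746
9th: 5746 + 820 = 6566
10th: 6566 + 820 = 7386
11th: 7386 + 820 = 8206
12th: 8206 + 820 = 9026
13th: 9026 + 820 = 9846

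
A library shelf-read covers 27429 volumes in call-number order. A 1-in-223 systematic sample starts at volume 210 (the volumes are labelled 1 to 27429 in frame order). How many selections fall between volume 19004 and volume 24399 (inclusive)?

24

k = 223
First selection ≥ 19004: 210 + ⌈(19004−210)/223⌉·223 = 210 + 85×223 = 19165
Last selection ≤ 24399: 210 + ⌊(24399−210)/223⌋·223 = 210 + 108×223 = 24294
Count = 108 − 85 + 1 = 24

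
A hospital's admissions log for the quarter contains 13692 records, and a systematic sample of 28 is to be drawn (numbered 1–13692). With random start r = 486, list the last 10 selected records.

9288, 9777, 10266, 10755, 11244, 11733, 12222, 12711, 13200, 13689

k = N/n = 13692/28 = 489
19th selection = 486 + 18×489 = 9288
20th: 9288 + 489 = 9777
21st: 9777 + 489 = 10266
22nd: 10266 + 489 = 10755
23rd: 10755 + 489 = 11244
24th: 11244 + 489 = 11733
25th: 11733 + 489 = 12222
26th: 12222 + 489 = 12711
27th: 12711 + 489 = 13200
28th: 13200 + 489 = 13689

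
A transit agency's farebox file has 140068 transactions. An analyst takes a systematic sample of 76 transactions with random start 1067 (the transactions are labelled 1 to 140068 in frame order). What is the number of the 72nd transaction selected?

131920

k = 140068/76 = 1843
72nd selection = r + (72−1)·k = 1067 + 71×1843 = 1067 + 130853 = 131920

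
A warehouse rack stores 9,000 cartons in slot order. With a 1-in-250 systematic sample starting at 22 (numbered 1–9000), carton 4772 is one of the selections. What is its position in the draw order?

k = 250
position = (4772 − 22)/250 + 1 = 4750/250 + 1 = 19 + 1 = 20

20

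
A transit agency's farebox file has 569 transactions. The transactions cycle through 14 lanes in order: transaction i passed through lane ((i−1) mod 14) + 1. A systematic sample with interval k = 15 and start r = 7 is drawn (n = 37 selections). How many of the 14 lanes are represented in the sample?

Consecutive selections differ by k = 15, so their lane numbers differ by 15 mod 14 = 1.
gcd(15, 14) = 1, so the sample visits 14/1 = 14 distinct residues mod 14.
Start 7 is lane 7; the lanes hit are 1, 2, 3, 4, 5, 6, 7, 8, 9, 10, 11, 12, 13, 14.

14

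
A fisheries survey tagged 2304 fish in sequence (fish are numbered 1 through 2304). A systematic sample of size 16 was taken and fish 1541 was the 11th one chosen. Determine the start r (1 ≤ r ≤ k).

101

k = 2304/16 = 144
r = 1541 − (11−1)×144 = 1541 − 1440 = 101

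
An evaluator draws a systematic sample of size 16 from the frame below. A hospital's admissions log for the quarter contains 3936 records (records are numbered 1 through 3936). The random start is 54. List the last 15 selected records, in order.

k = N/n = 3936/16 = 246
2nd selection = 54 + 1×246 = 300
3rd: 300 + 246 = 546
4th: 546 + 246 = 792
5th: 792 + 246 = 1038
6th: 1038 + 246 = 1284
7th: 1284 + 246 = 1530
8th: 1530 + 246 = 1776
9th: 1776 + 246 = 2022
10th: 2022 + 246 = 2268
11th: 2268 + 246 = 2514
12th: 2514 + 246 = 2760
13th: 2760 + 246 = 3006
14th: 3006 + 246 = 3252
15th: 3252 + 246 = 3498
16th: 3498 + 246 = 3744

300, 546, 792, 1038, 1284, 1530, 1776, 2022, 2268, 2514, 2760, 3006, 3252, 3498, 3744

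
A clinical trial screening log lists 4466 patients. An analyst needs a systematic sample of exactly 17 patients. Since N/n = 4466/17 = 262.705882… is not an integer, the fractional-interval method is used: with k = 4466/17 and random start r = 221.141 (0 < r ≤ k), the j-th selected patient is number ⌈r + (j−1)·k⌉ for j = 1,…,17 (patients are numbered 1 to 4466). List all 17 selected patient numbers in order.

222, 484, 747, 1010, 1272, 1535, 1798, 2061, 2323, 2586, 2849, 3111, 3374, 3637, 3900, 4162, 4425

j=1: r + 0k = 221.141 → ⌈·⌉ = 222
j=2: r + 1k = 483.846882… → ⌈·⌉ = 484
j=3: r + 2k = 746.552764… → ⌈·⌉ = 747
j=4: r + 3k = 1009.258647… → ⌈·⌉ = 1010
j=5: r + 4k = 1271.964529… → ⌈·⌉ = 1272
j=6: r + 5k = 1534.670411… → ⌈·⌉ = 1535
j=7: r + 6k = 1797.376294… → ⌈·⌉ = 1798
j=8: r + 7k = 2060.082176… → ⌈·⌉ = 2061
j=9: r + 8k = 2322.788058… → ⌈·⌉ = 2323
j=10: r + 9k = 2585.493941… → ⌈·⌉ = 2586
j=11: r + 10k = 2848.199823… → ⌈·⌉ = 2849
j=12: r + 11k = 3110.905705… → ⌈·⌉ = 3111
j=13: r + 12k = 3373.611588… → ⌈·⌉ = 3374
j=14: r + 13k = 3636.317470… → ⌈·⌉ = 3637
j=15: r + 14k = 3899.023352… → ⌈·⌉ = 3900
j=16: r + 15k = 4161.729235… → ⌈·⌉ = 4162
j=17: r + 16k = 4424.435117… → ⌈·⌉ = 4425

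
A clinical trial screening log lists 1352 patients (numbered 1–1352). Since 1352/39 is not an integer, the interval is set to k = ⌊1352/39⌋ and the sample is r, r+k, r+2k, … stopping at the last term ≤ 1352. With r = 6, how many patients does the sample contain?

40

k = ⌊1352/39⌋ = 34
Achieved size = ⌊(1352 − 6)/34⌋ + 1 = ⌊1346/34⌋ + 1 = 39 + 1 = 40
(last selection: 6 + 39×34 = 1332 ≤ 1352; next would be 1366 > 1352)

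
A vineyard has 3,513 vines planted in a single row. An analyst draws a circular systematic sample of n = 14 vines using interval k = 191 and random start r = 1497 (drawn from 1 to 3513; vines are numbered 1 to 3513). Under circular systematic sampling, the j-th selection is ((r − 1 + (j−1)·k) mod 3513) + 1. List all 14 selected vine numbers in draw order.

1497, 1688, 1879, 2070, 2261, 2452, 2643, 2834, 3025, 3216, 3407, 85, 276, 467

Selection 1: 1497
Selection 2: 1497 + 191 = 1688
Selection 3: 1688 + 191 = 1879
Selection 4: 1879 + 191 = 2070
Selection 5: 2070 + 191 = 2261
Selection 6: 2261 + 191 = 2452
Selection 7: 2452 + 191 = 2643
Selection 8: 2643 + 191 = 2834
Selection 9: 2834 + 191 = 3025
Selection 10: 3025 + 191 = 3216
Selection 11: 3216 + 191 = 3407
Selection 12: 3407 + 191 = 3598 → 3598 − 3513 = 85
Selection 13: 85 + 191 = 276
Selection 14: 276 + 191 = 467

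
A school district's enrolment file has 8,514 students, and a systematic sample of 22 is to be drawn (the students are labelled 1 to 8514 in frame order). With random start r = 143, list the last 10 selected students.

4787, 5174, 5561, 5948, 6335, 6722, 7109, 7496, 7883, 8270

k = N/n = 8514/22 = 387
13th selection = 143 + 12×387 = 4787
14th: 4787 + 387 = 5174
15th: 5174 + 387 = 5561
16th: 5561 + 387 = 5948
17th: 5948 + 387 = 6335
18th: 6335 + 387 = 6722
19th: 6722 + 387 = 7109
20th: 7109 + 387 = 7496
21st: 7496 + 387 = 7883
22nd: 7883 + 387 = 8270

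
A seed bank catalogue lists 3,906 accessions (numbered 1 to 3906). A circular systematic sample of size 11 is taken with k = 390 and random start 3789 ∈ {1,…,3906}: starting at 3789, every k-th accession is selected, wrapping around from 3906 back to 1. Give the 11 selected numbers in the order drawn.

3789, 273, 663, 1053, 1443, 1833, 2223, 2613, 3003, 3393, 3783

Selection 1: 3789
Selection 2: 3789 + 390 = 4179 → 4179 − 3906 = 273
Selection 3: 273 + 390 = 663
Selection 4: 663 + 390 = 1053
Selection 5: 1053 + 390 = 1443
Selection 6: 1443 + 390 = 1833
Selection 7: 1833 + 390 = 2223
Selection 8: 2223 + 390 = 2613
Selection 9: 2613 + 390 = 3003
Selection 10: 3003 + 390 = 3393
Selection 11: 3393 + 390 = 3783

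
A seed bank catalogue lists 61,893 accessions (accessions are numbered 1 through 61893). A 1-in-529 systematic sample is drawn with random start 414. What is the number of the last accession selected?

61778

k = 529
117th selection = r + (117−1)·k = 414 + 116×529 = 414 + 61364 = 61778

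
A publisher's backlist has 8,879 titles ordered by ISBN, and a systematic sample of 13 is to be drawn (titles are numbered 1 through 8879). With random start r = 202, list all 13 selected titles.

202, 885, 1568, 2251, 2934, 3617, 4300, 4983, 5666, 6349, 7032, 7715, 8398

k = N/n = 8879/13 = 683
title 1: 202
title 2: 202 + 683 = 885
title 3: 885 + 683 = 1568
title 4: 1568 + 683 = 2251
title 5: 2251 + 683 = 2934
title 6: 2934 + 683 = 3617
title 7: 3617 + 683 = 4300
title 8: 4300 + 683 = 4983
title 9: 4983 + 683 = 5666
title 10: 5666 + 683 = 6349
title 11: 6349 + 683 = 7032
title 12: 7032 + 683 = 7715
title 13: 7715 + 683 = 8398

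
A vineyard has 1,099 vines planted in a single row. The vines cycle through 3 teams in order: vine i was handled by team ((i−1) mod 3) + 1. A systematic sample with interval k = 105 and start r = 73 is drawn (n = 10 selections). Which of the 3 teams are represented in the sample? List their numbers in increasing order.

1

Consecutive selections differ by k = 105, so their team numbers differ by 105 mod 3 = 0.
gcd(105, 3) = 3, so the sample visits 3/3 = 1 distinct residues mod 3.
Start 73 is team 1; the teams hit are 1.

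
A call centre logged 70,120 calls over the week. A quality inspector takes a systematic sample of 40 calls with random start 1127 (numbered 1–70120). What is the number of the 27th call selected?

k = 70120/40 = 1753
27th selection = r + (27−1)·k = 1127 + 26×1753 = 1127 + 45578 = 46705

46705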